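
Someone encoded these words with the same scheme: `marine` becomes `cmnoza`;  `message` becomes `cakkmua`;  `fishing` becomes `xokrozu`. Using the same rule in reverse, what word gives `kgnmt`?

m(12)→c(2) and a(0)→m(12) fit y≡23x+12 (mod 26); the inverse of 23 mod 26 is 17. Treating letters as 0–25, the rule is x ↦ 23x + 12 (mod 26).
Undoing it on kgnmt: k(10)→17·(10−12)≡18=s; g(6)→17·(6−12)≡2=c; n(13)→17·(13−12)≡17=r; m(12)→17·(12−12)≡0=a; t(19)→17·(19−12)≡15=p (all mod 26).

scrap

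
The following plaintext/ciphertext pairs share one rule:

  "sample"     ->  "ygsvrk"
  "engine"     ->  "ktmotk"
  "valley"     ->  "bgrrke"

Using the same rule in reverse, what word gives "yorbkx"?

silver

Compare letters: s→y is +6, a→g is +6, m→s is +6 — a constant shift. This is a Caesar cipher with shift 6.
Decoding yorbkx: y−6=s, o−6=i, r−6=l, b−6=v, k−6=e, x−6=r.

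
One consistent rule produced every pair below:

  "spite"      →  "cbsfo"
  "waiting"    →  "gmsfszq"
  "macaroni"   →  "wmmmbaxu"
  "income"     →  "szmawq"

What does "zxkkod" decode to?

player

Shifts by position in spite: pos 0: s→c (+10), pos 1: p→b (+12), pos 2: i→s (+10), pos 3: t→f (+12) — repeating every 2. It's a Vigenère-style cipher with numeric key [10,12]: position i shifts by key[i mod 2].
Decoding zxkkod: z−10=p, x−12=l, k−10=a, k−12=y, o−10=e, d−12=r.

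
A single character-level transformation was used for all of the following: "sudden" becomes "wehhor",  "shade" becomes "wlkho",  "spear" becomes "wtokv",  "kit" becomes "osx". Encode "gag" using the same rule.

kkk

The shift depends on letter class: consonant s→w is +4, but vowel u→e is +10. The rule splits by letter class: vowels +10, consonants +4.
For gag: g(cons)+4=k, a(vowel)+10=k, g(cons)+4=k.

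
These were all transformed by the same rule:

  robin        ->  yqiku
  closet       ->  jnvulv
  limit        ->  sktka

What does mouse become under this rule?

Shifts by position in robin: pos 0: r→y (+7), pos 1: o→q (+2), pos 2: b→i (+7), pos 3: i→k (+2) — repeating every 2. A repeating key of period 2 is used — shifts +7, +2 over and over.
On mouse: m+7=t, o+2=q, u+7=b, s+2=u, e+7=l.

tqbul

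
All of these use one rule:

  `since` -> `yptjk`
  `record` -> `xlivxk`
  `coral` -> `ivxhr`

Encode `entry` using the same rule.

Shifts by position in since: pos 0: s→y (+6), pos 1: i→p (+7), pos 2: n→t (+6), pos 3: c→j (+7) — repeating every 2. A repeating key of period 2 is used — shifts +6, +7 over and over.
For entry: e+6=k, n+7=u, t+6=z, r+7=y, y+6=e.

kuzye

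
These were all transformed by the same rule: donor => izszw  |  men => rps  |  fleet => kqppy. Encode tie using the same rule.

ytp

The shift depends on letter class: consonant d→i is +5, but vowel o→z is +11. Vowels shift forward by 11 and consonants shift forward by 5.
For tie: t(cons)+5=y, i(vowel)+11=t, e(vowel)+11=p.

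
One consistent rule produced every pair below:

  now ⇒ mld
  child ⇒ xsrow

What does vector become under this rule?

Each pair mirrors across the alphabet (n↔m, o↔l, w↔d): positions sum to 25. This is the alphabet-reversal cipher (Atbash): a becomes z, b becomes y, etc.
On vector: v↔e, e↔v, c↔x, t↔g, o↔l, r↔i.

evxgli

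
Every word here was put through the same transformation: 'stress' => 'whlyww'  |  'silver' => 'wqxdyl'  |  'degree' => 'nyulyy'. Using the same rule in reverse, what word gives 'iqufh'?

might

Treating letters as 0–25, the rule is x ↦ 11x + 6 (mod 26).
Decoding iqufh: i(8)→19·(8−6)≡12=m; q(16)→19·(16−6)≡8=i; u(20)→19·(20−6)≡6=g; f(5)→19·(5−6)≡7=h; h(7)→19·(7−6)≡19=t (all mod 26).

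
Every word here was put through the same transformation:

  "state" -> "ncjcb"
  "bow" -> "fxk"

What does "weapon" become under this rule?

The output letters match the input read backwards, each shifted +9: state reversed is etats. The word is reversed, then every letter is shifted forward by 9.
For weapon: reverse → nopaew; then shift: n+9=w, o+9=x, p+9=y, a+9=j, e+9=n, w+9=f.

wxyjnf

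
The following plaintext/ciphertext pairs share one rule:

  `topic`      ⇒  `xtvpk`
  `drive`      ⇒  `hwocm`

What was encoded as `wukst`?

spell

In topic: t→x is +4, o→t is +5, p→v is +6, i→p is +7 — the shift increases by 1 each position. Letter i (0-indexed) is shifted by i+4, so successive shifts are 4, 5, 6, ….
Reversing it on wukst: w−4=s, u−5=p, k−6=e, s−7=l, t−8=l.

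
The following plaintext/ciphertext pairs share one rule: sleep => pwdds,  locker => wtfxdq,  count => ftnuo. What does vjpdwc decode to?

s(18)→p(15) and l(11)→w(22) fit y≡25x+7 (mod 26); the inverse of 25 mod 26 is 25. This is an affine cipher: with a=0,…,z=25, each position x becomes (25x+7) mod 26.
Reversing it on vjpdwc: v(21)→25·(21−7)≡12=m; j(9)→25·(9−7)≡24=y; p(15)→25·(15−7)≡18=s; d(3)→25·(3−7)≡4=e; w(22)→25·(22−7)≡11=l; c(2)→25·(2−7)≡5=f (all mod 26).

myself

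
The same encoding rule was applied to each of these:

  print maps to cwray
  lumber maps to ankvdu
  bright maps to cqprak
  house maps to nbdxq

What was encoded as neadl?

curve

Two steps: reverse the string, then apply a Caesar shift of +9.
Undoing it on neadl: shift back: n−9=e, e−9=v, a−9=r, d−9=u, l−9=c → evruc; then reverse → curve.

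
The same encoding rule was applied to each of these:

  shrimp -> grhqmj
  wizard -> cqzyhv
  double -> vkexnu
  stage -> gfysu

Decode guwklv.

s(18)→g(6) and h(7)→r(17) fit y≡25x+24 (mod 26); the inverse of 25 mod 26 is 25. This is an affine cipher: with a=0,…,z=25, each position x becomes (25x+24) mod 26.
Reversing it on guwklv: g(6)→25·(6−24)≡18=s; u(20)→25·(20−24)≡4=e; w(22)→25·(22−24)≡2=c; k(10)→25·(10−24)≡14=o; l(11)→25·(11−24)≡13=n; v(21)→25·(21−24)≡3=d (all mod 26).

second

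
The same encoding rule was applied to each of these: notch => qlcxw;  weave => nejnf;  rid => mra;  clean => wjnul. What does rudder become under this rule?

anmmda

The output letters match the input read backwards, each shifted +9: notch reversed is hcton. Two steps: reverse the string, then apply a Caesar shift of +9.
Applying it to rudder: reverse → reddur; then shift: r+9=a, e+9=n, d+9=m, d+9=m, u+9=d, r+9=a.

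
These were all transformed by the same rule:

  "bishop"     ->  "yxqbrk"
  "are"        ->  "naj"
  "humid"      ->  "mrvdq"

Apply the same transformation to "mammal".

ujvvjv

The word is reversed, then every letter is shifted forward by 9.
On mammal: reverse → lammam; then shift: l+9=u, a+9=j, m+9=v, m+9=v, a+9=j, m+9=v.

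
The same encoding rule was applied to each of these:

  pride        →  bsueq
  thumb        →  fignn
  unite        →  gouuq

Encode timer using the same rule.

Shifts by position in pride: pos 0: p→b (+12), pos 1: r→s (+1), pos 2: i→u (+12), pos 3: d→e (+1) — repeating every 2. It's a Vigenère-style cipher with numeric key [12,1]: position i shifts by key[i mod 2].
Applying it to timer: t+12=f, i+1=j, m+12=y, e+1=f, r+12=d.

fjyfd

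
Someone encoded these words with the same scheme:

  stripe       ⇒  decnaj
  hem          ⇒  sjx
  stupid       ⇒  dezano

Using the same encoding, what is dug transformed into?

ozr

The shift depends on letter class: consonant s→d is +11, but vowel i→n is +5. The rule splits by letter class: vowels +5, consonants +11.
Applying it to dug: d(cons)+11=o, u(vowel)+5=z, g(cons)+11=r.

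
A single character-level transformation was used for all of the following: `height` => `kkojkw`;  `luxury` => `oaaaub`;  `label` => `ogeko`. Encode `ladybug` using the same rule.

oggbeaj

The shift depends on letter class: consonant h→k is +3, but vowel e→k is +6. Two shifts are in play — +6 for a/e/i/o/u, +3 for every other letter.
Applying it to ladybug: l(cons)+3=o, a(vowel)+6=g, d(cons)+3=g, y(cons)+3=b, b(cons)+3=e, u(vowel)+6=a, g(cons)+3=j.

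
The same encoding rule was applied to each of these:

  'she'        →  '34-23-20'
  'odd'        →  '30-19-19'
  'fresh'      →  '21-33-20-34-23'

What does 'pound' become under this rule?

31-30-36-29-19

s is letter #19 and maps to 34: an offset of 15. The number is (letter's place in the alphabet, a=1) + 15.
On pound: p=16→31, o=15→30, u=21→36, n=14→29, d=4→19.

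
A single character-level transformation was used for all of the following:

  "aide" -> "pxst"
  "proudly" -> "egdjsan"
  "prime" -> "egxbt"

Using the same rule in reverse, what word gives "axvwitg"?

Every letter moves 15 places later in the alphabet, wrapping around z→a.
Decoding axvwitg: a−15=l, x−15=i, v−15=g, w−15=h, i−15=t, t−15=e, g−15=r.

lighter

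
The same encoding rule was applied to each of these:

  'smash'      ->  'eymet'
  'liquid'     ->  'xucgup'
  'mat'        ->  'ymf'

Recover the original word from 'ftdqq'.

three

This is a Caesar cipher with shift 12.
Reversing it on ftdqq: f−12=t, t−12=h, d−12=r, q−12=e, q−12=e.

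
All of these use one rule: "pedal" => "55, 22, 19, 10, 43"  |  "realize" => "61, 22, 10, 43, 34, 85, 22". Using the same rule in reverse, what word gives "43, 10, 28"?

lag

p(#16)→55 and e(#5)→22: differences scale by 3, so n = 3·pos + 7. The formula is n = 3×(alphabet index, a=1) + 7.
Decoding 43, 10, 28: 43→(43−7)÷3=12=l, 10→(10−7)÷3=1=a, 28→(28−7)÷3=7=g.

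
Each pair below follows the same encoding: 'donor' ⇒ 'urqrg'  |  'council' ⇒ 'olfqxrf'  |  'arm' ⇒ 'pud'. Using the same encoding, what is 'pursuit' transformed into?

The output letters match the input read backwards, each shifted +3: donor reversed is ronod. Read the word backwards and shift each letter +3.
On pursuit: reverse → tiusrup; then shift: t+3=w, i+3=l, u+3=x, s+3=v, r+3=u, u+3=x, p+3=s.

wlxvuxs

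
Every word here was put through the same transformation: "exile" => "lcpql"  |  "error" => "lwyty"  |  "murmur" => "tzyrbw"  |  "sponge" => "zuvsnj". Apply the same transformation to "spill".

zupqs

Shifts by position in exile: pos 0: e→l (+7), pos 1: x→c (+5), pos 2: i→p (+7), pos 3: l→q (+5) — repeating every 2. The shifts repeat in a cycle of length 2: positions 0,1,… shift by +7, +5, then the pattern repeats.
Applying it to spill: s+7=z, p+5=u, i+7=p, l+5=q, l+7=s.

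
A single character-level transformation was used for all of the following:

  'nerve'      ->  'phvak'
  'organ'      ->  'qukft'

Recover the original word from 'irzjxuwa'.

In nerve: n→p is +2, e→h is +3, r→v is +4, v→a is +5 — the shift increases by 1 each position. Letter i (0-indexed) is shifted by i+2, so successive shifts are 2, 3, 4, ….
Undoing it on irzjxuwa: i−2=g, r−3=o, z−4=v, j−5=e, x−6=r, u−7=n, w−8=o, a−9=r.

governor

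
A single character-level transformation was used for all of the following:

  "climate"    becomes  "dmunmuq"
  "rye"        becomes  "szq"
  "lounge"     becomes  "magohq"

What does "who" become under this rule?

xia

The shift depends on letter class: consonant c→d is +1, but vowel i→u is +12. Two shifts are in play — +12 for a/e/i/o/u, +1 for every other letter.
On who: w(cons)+1=x, h(cons)+1=i, o(vowel)+12=a.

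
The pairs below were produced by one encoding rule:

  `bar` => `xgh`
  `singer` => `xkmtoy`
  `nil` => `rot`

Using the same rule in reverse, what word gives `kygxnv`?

phrase

The word is reversed, then every letter is shifted forward by 6.
Undoing it on kygxnv: shift back: k−6=e, y−6=s, g−6=a, x−6=r, n−6=h, v−6=p → esarhp; then reverse → phrase.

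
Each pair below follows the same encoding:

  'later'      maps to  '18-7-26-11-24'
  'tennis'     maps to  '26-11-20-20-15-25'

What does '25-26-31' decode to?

l is letter #12 and maps to 18: an offset of 6. Letters become their 1-based position plus 6 (so a→7, b→8, …).
Undoing it on 25-26-31: 25→(25−6)÷1=19=s, 26→(26−6)÷1=20=t, 31→(31−6)÷1=25=y.

sty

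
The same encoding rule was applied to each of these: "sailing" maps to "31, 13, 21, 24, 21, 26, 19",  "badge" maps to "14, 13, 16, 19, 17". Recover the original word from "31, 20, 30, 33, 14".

s is letter #19 and maps to 31: an offset of 12. Letters become their 1-based position plus 12 (so a→13, b→14, …).
Undoing it on 31, 20, 30, 33, 14: 31→(31−12)÷1=19=s, 20→(20−12)÷1=8=h, 30→(30−12)÷1=18=r, 33→(33−12)÷1=21=u, 14→(14−12)÷1=2=b.

shrub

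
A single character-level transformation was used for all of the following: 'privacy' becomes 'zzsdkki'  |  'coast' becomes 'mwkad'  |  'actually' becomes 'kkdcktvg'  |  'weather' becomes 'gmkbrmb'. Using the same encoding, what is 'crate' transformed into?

mzkbo

It's a Vigenère-style cipher with numeric key [10,8]: position i shifts by key[i mod 2].
For crate: c+10=m, r+8=z, a+10=k, t+8=b, e+10=o.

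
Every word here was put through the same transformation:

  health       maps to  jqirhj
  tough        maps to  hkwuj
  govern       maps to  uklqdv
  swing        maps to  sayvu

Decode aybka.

h(7)→j(9) and e(4)→q(16) fit y≡15x+8 (mod 26); the inverse of 15 mod 26 is 7. This is an affine cipher: with a=0,…,z=25, each position x becomes (15x+8) mod 26.
Reversing it on aybka: a(0)→7·(0−8)≡22=w; y(24)→7·(24−8)≡8=i; b(1)→7·(1−8)≡3=d; k(10)→7·(10−8)≡14=o; a(0)→7·(0−8)≡22=w (all mod 26).

widow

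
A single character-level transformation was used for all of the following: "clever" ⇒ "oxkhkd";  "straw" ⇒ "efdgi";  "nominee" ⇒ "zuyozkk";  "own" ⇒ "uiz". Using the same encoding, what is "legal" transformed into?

The rule splits by letter class: vowels +6, consonants +12.
For legal: l(cons)+12=x, e(vowel)+6=k, g(cons)+12=s, a(vowel)+6=g, l(cons)+12=x.

xksgx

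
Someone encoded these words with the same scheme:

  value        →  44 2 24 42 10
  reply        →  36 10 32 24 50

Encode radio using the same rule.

36 2 8 18 30

v(#22)→44 and a(#1)→2: differences scale by 2, so n = 2·pos + 0. The formula is n = 2×(alphabet index, a=1).
On radio: r=18→36, a=1→2, d=4→8, i=9→18, o=15→30.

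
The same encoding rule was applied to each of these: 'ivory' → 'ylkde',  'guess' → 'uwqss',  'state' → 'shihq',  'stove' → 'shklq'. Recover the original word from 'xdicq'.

i(8)→y(24) and v(21)→l(11) fit y≡15x+8 (mod 26); the inverse of 15 mod 26 is 7. Treating letters as 0–25, the rule is x ↦ 15x + 8 (mod 26).
Decoding xdicq: x(23)→7·(23−8)≡1=b; d(3)→7·(3−8)≡17=r; i(8)→7·(8−8)≡0=a; c(2)→7·(2−8)≡10=k; q(16)→7·(16−8)≡4=e (all mod 26).

brake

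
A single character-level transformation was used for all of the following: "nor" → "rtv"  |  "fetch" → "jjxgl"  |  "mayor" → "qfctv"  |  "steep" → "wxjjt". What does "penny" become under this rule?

tjrrc

Two shifts are in play — +5 for a/e/i/o/u, +4 for every other letter.
For penny: p(cons)+4=t, e(vowel)+5=j, n(cons)+4=r, n(cons)+4=r, y(cons)+4=c.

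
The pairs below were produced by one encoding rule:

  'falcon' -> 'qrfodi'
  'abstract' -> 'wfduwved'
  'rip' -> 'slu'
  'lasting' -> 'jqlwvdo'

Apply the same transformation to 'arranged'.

ghjqduud

The output letters match the input read backwards, each shifted +3: falcon reversed is noclaf. The word is reversed, then every letter is shifted forward by 3.
On arranged: reverse → degnarra; then shift: d+3=g, e+3=h, g+3=j, n+3=q, a+3=d, r+3=u, r+3=u, a+3=d.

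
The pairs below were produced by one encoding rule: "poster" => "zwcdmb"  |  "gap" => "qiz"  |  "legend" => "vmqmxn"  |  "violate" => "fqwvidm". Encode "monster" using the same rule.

wwxcdmb

Vowels shift forward by 8 and consonants shift forward by 10.
Applying it to monster: m(cons)+10=w, o(vowel)+8=w, n(cons)+10=x, s(cons)+10=c, t(cons)+10=d, e(vowel)+8=m, r(cons)+10=b.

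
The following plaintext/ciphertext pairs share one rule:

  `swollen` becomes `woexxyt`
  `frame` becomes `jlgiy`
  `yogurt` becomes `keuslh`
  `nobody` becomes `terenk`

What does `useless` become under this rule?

s(18)→w(22) and w(22)→o(14) fit y≡11x+6 (mod 26); the inverse of 11 mod 26 is 19. This is an affine cipher: with a=0,…,z=25, each position x becomes (11x+6) mod 26.
On useless: u(20)→11·20+6≡18=s; s(18)→11·18+6≡22=w; e(4)→11·4+6≡24=y; l(11)→11·11+6≡23=x; e(4)→11·4+6≡24=y; s(18)→11·18+6≡22=w; s(18)→11·18+6≡22=w (all mod 26).

swyxyww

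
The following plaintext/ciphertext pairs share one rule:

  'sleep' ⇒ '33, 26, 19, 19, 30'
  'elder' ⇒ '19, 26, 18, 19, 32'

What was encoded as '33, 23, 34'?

sit

s is letter #19 and maps to 33: an offset of 14. Each letter is replaced by its alphabet position (a=1..z=26) + 14.
Decoding 33, 23, 34: 33→(33−14)÷1=19=s, 23→(23−14)÷1=9=i, 34→(34−14)÷1=20=t.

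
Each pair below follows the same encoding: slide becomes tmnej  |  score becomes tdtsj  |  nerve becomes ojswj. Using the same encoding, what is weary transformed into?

xjfsz

The shift depends on letter class: consonant s→t is +1, but vowel i→n is +5. Vowels shift forward by 5 and consonants shift forward by 1.
On weary: w(cons)+1=x, e(vowel)+5=j, a(vowel)+5=f, r(cons)+1=s, y(cons)+1=z.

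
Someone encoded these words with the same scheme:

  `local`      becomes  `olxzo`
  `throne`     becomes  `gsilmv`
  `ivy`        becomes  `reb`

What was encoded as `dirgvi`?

writer

This is the alphabet-reversal cipher (Atbash): a becomes z, b becomes y, etc.
Decoding dirgvi: d↔w, i↔r, r↔i, g↔t, v↔e, i↔r.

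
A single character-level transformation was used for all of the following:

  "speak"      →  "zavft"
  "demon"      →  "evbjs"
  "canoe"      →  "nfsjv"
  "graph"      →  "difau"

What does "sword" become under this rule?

s(18)→z(25) and p(15)→a(0) fit y≡17x+5 (mod 26); the inverse of 17 mod 26 is 23. This is an affine cipher: with a=0,…,z=25, each position x becomes (17x+5) mod 26.
On sword: s(18)→17·18+5≡25=z; w(22)→17·22+5≡15=p; o(14)→17·14+5≡9=j; r(17)→17·17+5≡8=i; d(3)→17·3+5≡4=e (all mod 26).

zpjie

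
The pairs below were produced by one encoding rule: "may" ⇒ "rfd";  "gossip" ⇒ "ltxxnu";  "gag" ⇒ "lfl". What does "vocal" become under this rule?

Compare letters: m→r is +5, a→f is +5, y→d is +5 — a constant shift. It's a constant shift of +5 (ROT5).
Applying it to vocal: v+5=a, o+5=t, c+5=h, a+5=f, l+5=q.

athfq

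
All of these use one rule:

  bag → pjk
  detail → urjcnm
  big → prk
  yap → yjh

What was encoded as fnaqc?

threw

Read the word backwards and shift each letter +9.
Undoing it on fnaqc: shift back: f−9=w, n−9=e, a−9=r, q−9=h, c−9=t → werht; then reverse → threw.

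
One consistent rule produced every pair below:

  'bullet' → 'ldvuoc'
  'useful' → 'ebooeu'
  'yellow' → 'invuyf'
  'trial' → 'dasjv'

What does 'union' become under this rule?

It's a Vigenère-style cipher with numeric key [10,9]: position i shifts by key[i mod 2].
For union: u+10=e, n+9=w, i+10=s, o+9=x, n+10=x.

ewsxx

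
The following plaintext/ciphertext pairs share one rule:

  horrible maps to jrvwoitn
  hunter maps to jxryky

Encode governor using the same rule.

irzjxuwa

Letter i (0-indexed) is shifted by i+2, so successive shifts are 2, 3, 4, ….
For governor: g+2=i, o+3=r, v+4=z, e+5=j, r+6=x, n+7=u, o+8=w, r+9=a.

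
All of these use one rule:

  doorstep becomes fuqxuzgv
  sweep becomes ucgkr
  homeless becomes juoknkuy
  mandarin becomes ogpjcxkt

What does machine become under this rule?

Shifts by position in doorstep: pos 0: d→f (+2), pos 1: o→u (+6), pos 2: o→q (+2), pos 3: r→x (+6) — repeating every 2. It's a Vigenère-style cipher with numeric key [2,6]: position i shifts by key[i mod 2].
On machine: m+2=o, a+6=g, c+2=e, h+6=n, i+2=k, n+6=t, e+2=g.

ogenktg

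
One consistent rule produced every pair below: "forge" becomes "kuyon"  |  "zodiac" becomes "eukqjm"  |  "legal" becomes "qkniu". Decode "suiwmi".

nobody

In forge: f→k is +5, o→u is +6, r→y is +7, g→o is +8 — the shift increases by 1 each position. The shift increases by 1 at each position, starting from +5: 5, 6, 7, ….
Undoing it on suiwmi: s−5=n, u−6=o, i−7=b, w−8=o, m−9=d, i−10=y.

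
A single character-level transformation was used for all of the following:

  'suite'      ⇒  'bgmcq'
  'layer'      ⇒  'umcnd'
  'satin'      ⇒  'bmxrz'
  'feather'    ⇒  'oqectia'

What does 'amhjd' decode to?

radar

Shifts by position in suite: pos 0: s→b (+9), pos 1: u→g (+12), pos 2: i→m (+4), pos 3: t→c (+9), pos 4: e→q (+12) — repeating every 3. A repeating key of period 3 is used — shifts +9, +12, +4 over and over.
Undoing it on amhjd: a−9=r, m−12=a, h−4=d, j−9=a, d−12=r.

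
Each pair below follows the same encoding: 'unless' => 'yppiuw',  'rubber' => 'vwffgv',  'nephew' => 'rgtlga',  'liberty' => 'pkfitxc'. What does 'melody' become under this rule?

qgpsfc

The shifts repeat in a cycle of length 3: positions 0,1,… shift by +4, +2, +4, then the pattern repeats.
On melody: m+4=q, e+2=g, l+4=p, o+4=s, d+2=f, y+4=c.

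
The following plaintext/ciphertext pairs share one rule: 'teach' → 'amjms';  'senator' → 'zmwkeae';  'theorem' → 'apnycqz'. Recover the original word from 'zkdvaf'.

In teach: t→a is +7, e→m is +8, a→j is +9, c→m is +10 — the shift increases by 1 each position. Letter i (0-indexed) is shifted by i+7, so successive shifts are 7, 8, 9, ….
Decoding zkdvaf: z−7=s, k−8=c, d−9=u, v−10=l, a−11=p, f−12=t.

sculpt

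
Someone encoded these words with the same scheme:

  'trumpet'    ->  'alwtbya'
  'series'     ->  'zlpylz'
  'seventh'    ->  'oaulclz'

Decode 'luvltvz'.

someone

Read the word backwards and shift each letter +7.
Undoing it on luvltvz: shift back: l−7=e, u−7=n, v−7=o, l−7=e, t−7=m, v−7=o, z−7=s → enoemos; then reverse → someone.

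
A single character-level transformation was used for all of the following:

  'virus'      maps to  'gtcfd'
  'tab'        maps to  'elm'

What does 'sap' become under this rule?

dla

Compare letters: v→g is +11, i→t is +11, r→c is +11 — a constant shift. Each letter is shifted forward by 11 in the alphabet (a Caesar shift of +11).
Applying it to sap: s+11=d, a+11=l, p+11=a.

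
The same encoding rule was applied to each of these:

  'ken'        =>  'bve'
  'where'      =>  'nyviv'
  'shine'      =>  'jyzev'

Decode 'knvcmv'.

twelve

This is a Caesar cipher with shift 17.
Decoding knvcmv: k−17=t, n−17=w, v−17=e, c−17=l, m−17=v, v−17=e.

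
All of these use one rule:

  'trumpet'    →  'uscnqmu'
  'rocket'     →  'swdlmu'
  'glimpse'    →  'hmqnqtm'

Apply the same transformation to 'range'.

siohm

The shift depends on letter class: consonant t→u is +1, but vowel u→c is +8. Vowels shift forward by 8 and consonants shift forward by 1.
On range: r(cons)+1=s, a(vowel)+8=i, n(cons)+1=o, g(cons)+1=h, e(vowel)+8=m.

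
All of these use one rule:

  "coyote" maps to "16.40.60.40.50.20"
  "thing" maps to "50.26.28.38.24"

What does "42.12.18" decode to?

pad

Each letter becomes 2×(its alphabet position, a=1..z=26) + 10.
Decoding 42.12.18: 42→(42−10)÷2=16=p, 12→(12−10)÷2=1=a, 18→(18−10)÷2=4=d.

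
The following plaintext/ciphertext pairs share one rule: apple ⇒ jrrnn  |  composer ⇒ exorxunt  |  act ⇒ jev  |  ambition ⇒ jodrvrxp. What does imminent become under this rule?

roorpnpv

The shift depends on letter class: consonant p→r is +2, but vowel a→j is +9. Vowels shift forward by 9 and consonants shift forward by 2.
Applying it to imminent: i(vowel)+9=r, m(cons)+2=o, m(cons)+2=o, i(vowel)+9=r, n(cons)+2=p, e(vowel)+9=n, n(cons)+2=p, t(cons)+2=v.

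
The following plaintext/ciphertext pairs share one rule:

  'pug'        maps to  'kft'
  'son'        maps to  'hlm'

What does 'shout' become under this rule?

hslfg

This is the alphabet-reversal cipher (Atbash): a becomes z, b becomes y, etc.
Applying it to shout: s↔h, h↔s, o↔l, u↔f, t↔g.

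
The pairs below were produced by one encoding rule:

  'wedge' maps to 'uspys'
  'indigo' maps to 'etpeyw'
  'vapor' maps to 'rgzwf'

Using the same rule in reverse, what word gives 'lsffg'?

w(22)→u(20) and e(4)→s(18) fit y≡3x+6 (mod 26); the inverse of 3 mod 26 is 9. Treating letters as 0–25, the rule is x ↦ 3x + 6 (mod 26).
Reversing it on lsffg: l(11)→9·(11−6)≡19=t; s(18)→9·(18−6)≡4=e; f(5)→9·(5−6)≡17=r; f(5)→9·(5−6)≡17=r; g(6)→9·(6−6)≡0=a (all mod 26).

terra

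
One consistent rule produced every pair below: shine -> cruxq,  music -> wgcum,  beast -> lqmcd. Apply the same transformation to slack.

cvmmu

The rule splits by letter class: vowels +12, consonants +10.
For slack: s(cons)+10=c, l(cons)+10=v, a(vowel)+12=m, c(cons)+10=m, k(cons)+10=u.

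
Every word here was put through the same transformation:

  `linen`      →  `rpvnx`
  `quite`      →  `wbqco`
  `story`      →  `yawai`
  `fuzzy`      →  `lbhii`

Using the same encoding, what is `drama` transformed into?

In linen: l→r is +6, i→p is +7, n→v is +8, e→n is +9 — the shift increases by 1 each position. The shift increases by 1 at each position, starting from +6: 6, 7, 8, ….
On drama: d+6=j, r+7=y, a+8=i, m+9=v, a+10=k.

jyivk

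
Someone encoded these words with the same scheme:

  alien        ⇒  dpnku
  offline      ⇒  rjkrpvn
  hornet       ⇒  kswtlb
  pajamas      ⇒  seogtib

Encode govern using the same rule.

jsakyv

In alien: a→d is +3, l→p is +4, i→n is +5, e→k is +6 — the shift increases by 1 each position. Letter i (0-indexed) is shifted by i+3, so successive shifts are 3, 4, 5, ….
On govern: g+3=j, o+4=s, v+5=a, e+6=k, r+7=y, n+8=v.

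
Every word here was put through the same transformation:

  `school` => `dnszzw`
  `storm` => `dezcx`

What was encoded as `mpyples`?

Each letter is shifted forward by 11 in the alphabet (a Caesar shift of +11).
Decoding mpyples: m−11=b, p−11=e, y−11=n, p−11=e, l−11=a, e−11=t, s−11=h.

beneath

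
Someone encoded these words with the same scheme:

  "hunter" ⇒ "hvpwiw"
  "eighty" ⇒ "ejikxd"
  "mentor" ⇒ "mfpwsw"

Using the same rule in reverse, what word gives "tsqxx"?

trout

In hunter: h→h is +0, u→v is +1, n→p is +2, t→w is +3 — the shift increases by 1 each position. The shift increases by 1 at each position, starting from +0: 0, 1, 2, ….
Reversing it on tsqxx: t−0=t, s−1=r, q−2=o, x−3=u, x−4=t.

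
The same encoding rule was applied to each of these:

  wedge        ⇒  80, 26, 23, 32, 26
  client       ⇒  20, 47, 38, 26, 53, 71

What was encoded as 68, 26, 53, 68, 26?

sense

w(#23)→80 and e(#5)→26: differences scale by 3, so n = 3·pos + 11. Each letter becomes 3×(its alphabet position, a=1..z=26) + 11.
Decoding 68, 26, 53, 68, 26: 68→(68−11)÷3=19=s, 26→(26−11)÷3=5=e, 53→(53−11)÷3=14=n, 68→(68−11)÷3=19=s, 26→(26−11)÷3=5=e.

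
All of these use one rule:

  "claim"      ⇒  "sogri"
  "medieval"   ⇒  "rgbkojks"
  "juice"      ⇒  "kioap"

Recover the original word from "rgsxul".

The output letters match the input read backwards, each shifted +6: claim reversed is mialc. Read the word backwards and shift each letter +6.
Undoing it on rgsxul: shift back: r−6=l, g−6=a, s−6=m, x−6=r, u−6=o, l−6=f → lamrof; then reverse → formal.

formal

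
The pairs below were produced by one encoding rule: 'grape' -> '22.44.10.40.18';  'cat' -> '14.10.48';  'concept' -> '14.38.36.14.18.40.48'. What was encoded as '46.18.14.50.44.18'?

secure

g(#7)→22 and r(#18)→44: differences scale by 2, so n = 2·pos + 8. Each letter becomes 2×(its alphabet position, a=1..z=26) + 8.
Undoing it on 46.18.14.50.44.18: 46→(46−8)÷2=19=s, 18→(18−8)÷2=5=e, 14→(14−8)÷2=3=c, 50→(50−8)÷2=21=u, 44→(44−8)÷2=18=r, 18→(18−8)÷2=5=e.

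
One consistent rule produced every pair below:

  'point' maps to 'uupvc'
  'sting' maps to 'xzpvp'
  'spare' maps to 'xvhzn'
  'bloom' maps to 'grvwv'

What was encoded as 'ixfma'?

dryer

In point: p→u is +5, o→u is +6, i→p is +7, n→v is +8 — the shift increases by 1 each position. Each letter shifts forward by (position + 5), i.e. 5, 6, 7, … — the shift grows by one for each successive letter.
Reversing it on ixfma: i−5=d, x−6=r, f−7=y, m−8=e, a−9=r.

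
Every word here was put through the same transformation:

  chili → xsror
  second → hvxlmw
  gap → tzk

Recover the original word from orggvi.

Each pair mirrors across the alphabet (c↔x, h↔s, i↔r): positions sum to 25. This is the alphabet-reversal cipher (Atbash): a becomes z, b becomes y, etc.
Undoing it on orggvi: o↔l, r↔i, g↔t, g↔t, v↔e, i↔r.

litter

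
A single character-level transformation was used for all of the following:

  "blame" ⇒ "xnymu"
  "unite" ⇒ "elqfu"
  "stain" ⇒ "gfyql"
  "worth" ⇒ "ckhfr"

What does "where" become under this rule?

b(1)→x(23) and l(11)→n(13) fit y≡25x+24 (mod 26); the inverse of 25 mod 26 is 25. Each letter's alphabet position (a=0..z=25) is mapped through 25·x+24 mod 26 — an affine cipher.
On where: w(22)→25·22+24≡2=c; h(7)→25·7+24≡17=r; e(4)→25·4+24≡20=u; r(17)→25·17+24≡7=h; e(4)→25·4+24≡20=u (all mod 26).

cruhu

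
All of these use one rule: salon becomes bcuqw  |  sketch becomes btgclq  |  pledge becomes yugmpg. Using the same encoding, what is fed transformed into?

ogm

Two shifts are in play — +2 for a/e/i/o/u, +9 for every other letter.
Applying it to fed: f(cons)+9=o, e(vowel)+2=g, d(cons)+9=m.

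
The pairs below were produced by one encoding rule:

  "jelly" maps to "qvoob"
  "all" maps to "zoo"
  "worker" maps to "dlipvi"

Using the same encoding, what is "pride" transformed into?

kirwv

Letters are reflected about the middle of the alphabet (position → 25−position): Atbash.
On pride: p↔k, r↔i, i↔r, d↔w, e↔v.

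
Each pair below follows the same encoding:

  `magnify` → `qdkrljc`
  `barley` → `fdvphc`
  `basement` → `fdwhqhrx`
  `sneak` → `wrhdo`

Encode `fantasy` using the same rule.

jdrxdwc

Two shifts are in play — +3 for a/e/i/o/u, +4 for every other letter.
On fantasy: f(cons)+4=j, a(vowel)+3=d, n(cons)+4=r, t(cons)+4=x, a(vowel)+3=d, s(cons)+4=w, y(cons)+4=c.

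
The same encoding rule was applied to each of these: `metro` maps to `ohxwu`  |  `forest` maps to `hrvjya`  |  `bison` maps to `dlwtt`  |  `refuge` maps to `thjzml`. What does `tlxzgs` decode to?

In metro: m→o is +2, e→h is +3, t→x is +4, r→w is +5 — the shift increases by 1 each position. Each letter shifts forward by (position + 2), i.e. 2, 3, 4, … — the shift grows by one for each successive letter.
Decoding tlxzgs: t−2=r, l−3=i, x−4=t, z−5=u, g−6=a, s−7=l.

ritual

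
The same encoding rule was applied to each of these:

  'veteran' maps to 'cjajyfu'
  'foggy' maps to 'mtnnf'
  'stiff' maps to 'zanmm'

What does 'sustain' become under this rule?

Vowels shift forward by 5 and consonants shift forward by 7.
For sustain: s(cons)+7=z, u(vowel)+5=z, s(cons)+7=z, t(cons)+7=a, a(vowel)+5=f, i(vowel)+5=n, n(cons)+7=u.

zzzafnu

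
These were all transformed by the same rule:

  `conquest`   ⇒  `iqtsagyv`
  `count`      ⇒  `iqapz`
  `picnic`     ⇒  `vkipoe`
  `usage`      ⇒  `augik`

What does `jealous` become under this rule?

pggnuwy

Shifts by position in conquest: pos 0: c→i (+6), pos 1: o→q (+2), pos 2: n→t (+6), pos 3: q→s (+2) — repeating every 2. A repeating key of period 2 is used — shifts +6, +2 over and over.
On jealous: j+6=p, e+2=g, a+6=g, l+2=n, o+6=u, u+2=w, s+6=y.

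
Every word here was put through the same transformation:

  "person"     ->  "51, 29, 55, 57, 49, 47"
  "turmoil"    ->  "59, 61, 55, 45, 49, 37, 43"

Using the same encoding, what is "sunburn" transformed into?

p(#16)→51 and e(#5)→29: differences scale by 2, so n = 2·pos + 19. The formula is n = 2×(alphabet index, a=1) + 19.
For sunburn: s=19→57, u=21→61, n=14→47, b=2→23, u=21→61, r=18→55, n=14→47.

57, 61, 47, 23, 61, 55, 47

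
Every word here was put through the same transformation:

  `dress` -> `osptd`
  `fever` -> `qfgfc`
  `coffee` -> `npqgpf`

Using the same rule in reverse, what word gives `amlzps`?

player

It's a Vigenère-style cipher with numeric key [11,1]: position i shifts by key[i mod 2].
Undoing it on amlzps: a−11=p, m−1=l, l−11=a, z−1=y, p−11=e, s−1=r.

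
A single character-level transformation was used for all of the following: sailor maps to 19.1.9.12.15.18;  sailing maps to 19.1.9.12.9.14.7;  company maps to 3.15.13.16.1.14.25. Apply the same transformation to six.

s is letter #19 and maps to 19: an offset of 0. Letters become their 1-indexed alphabet positions: a=1 … z=26.
For six: s=19→19, i=9→9, x=24→24.

19.9.24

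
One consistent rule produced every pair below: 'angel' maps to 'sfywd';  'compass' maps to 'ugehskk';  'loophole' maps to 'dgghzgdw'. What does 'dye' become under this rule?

Compare letters: a→s is +18, n→f is +18, g→y is +18 — a constant shift. Each letter is shifted forward by 18 in the alphabet (a Caesar shift of +18).
For dye: d+18=v, y+18=q, e+18=w.

vqw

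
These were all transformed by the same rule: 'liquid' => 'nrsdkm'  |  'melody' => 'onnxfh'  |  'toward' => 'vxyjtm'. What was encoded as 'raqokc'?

profit

Shifts by position in liquid: pos 0: l→n (+2), pos 1: i→r (+9), pos 2: q→s (+2), pos 3: u→d (+9) — repeating every 2. The shifts repeat in a cycle of length 2: positions 0,1,… shift by +2, +9, then the pattern repeats.
Reversing it on raqokc: r−2=p, a−9=r, q−2=o, o−9=f, k−2=i, c−9=t.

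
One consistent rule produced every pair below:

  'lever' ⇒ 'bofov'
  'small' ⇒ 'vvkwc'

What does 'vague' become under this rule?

oeqkf

Two steps: reverse the string, then apply a Caesar shift of +10.
Applying it to vague: reverse → eugav; then shift: e+10=o, u+10=e, g+10=q, a+10=k, v+10=f.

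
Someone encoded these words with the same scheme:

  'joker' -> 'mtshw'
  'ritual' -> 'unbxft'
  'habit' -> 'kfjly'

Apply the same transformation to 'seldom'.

Shifts by position in joker: pos 0: j→m (+3), pos 1: o→t (+5), pos 2: k→s (+8), pos 3: e→h (+3), pos 4: r→w (+5) — repeating every 3. It's a Vigenère-style cipher with numeric key [3,5,8]: position i shifts by key[i mod 3].
Applying it to seldom: s+3=v, e+5=j, l+8=t, d+3=g, o+5=t, m+8=u.

vjtgtu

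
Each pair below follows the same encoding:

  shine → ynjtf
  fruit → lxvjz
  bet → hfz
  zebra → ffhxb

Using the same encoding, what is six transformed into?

The shift depends on letter class: consonant s→y is +6, but vowel i→j is +1. Vowels shift forward by 1 and consonants shift forward by 6.
For six: s(cons)+6=y, i(vowel)+1=j, x(cons)+6=d.

yjd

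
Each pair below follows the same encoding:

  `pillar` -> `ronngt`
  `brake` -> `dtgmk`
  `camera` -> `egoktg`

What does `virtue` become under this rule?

xotvak

The shift depends on letter class: consonant p→r is +2, but vowel i→o is +6. The rule splits by letter class: vowels +6, consonants +2.
On virtue: v(cons)+2=x, i(vowel)+6=o, r(cons)+2=t, t(cons)+2=v, u(vowel)+6=a, e(vowel)+6=k.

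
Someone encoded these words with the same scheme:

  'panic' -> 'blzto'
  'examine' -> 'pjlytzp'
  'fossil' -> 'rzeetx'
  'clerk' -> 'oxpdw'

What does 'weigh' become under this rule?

The shift depends on letter class: consonant p→b is +12, but vowel a→l is +11. The rule splits by letter class: vowels +11, consonants +12.
For weigh: w(cons)+12=i, e(vowel)+11=p, i(vowel)+11=t, g(cons)+12=s, h(cons)+12=t.

iptst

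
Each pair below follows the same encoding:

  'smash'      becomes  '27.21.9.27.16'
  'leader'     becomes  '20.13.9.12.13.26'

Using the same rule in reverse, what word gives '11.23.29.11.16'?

s is letter #19 and maps to 27: an offset of 8. Letters become their 1-based position plus 8 (so a→9, b→10, …).
Undoing it on 11.23.29.11.16: 11→(11−8)÷1=3=c, 23→(23−8)÷1=15=o, 29→(29−8)÷1=21=u, 11→(11−8)÷1=3=c, 16→(16−8)÷1=8=h.

couch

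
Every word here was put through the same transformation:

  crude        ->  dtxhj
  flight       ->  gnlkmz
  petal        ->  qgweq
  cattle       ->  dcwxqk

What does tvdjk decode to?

staff

In crude: c→d is +1, r→t is +2, u→x is +3, d→h is +4 — the shift increases by 1 each position. Each letter shifts forward by (position + 1), i.e. 1, 2, 3, … — the shift grows by one for each successive letter.
Undoing it on tvdjk: t−1=s, v−2=t, d−3=a, j−4=f, k−5=f.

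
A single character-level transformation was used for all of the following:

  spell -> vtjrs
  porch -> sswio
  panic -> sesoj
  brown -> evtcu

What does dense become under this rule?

gisyl

In spell: s→v is +3, p→t is +4, e→j is +5, l→r is +6 — the shift increases by 1 each position. Letter i (0-indexed) is shifted by i+3, so successive shifts are 3, 4, 5, ….
Applying it to dense: d+3=g, e+4=i, n+5=s, s+6=y, e+7=l.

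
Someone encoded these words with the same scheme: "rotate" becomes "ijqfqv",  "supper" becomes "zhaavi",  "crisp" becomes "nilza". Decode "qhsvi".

tuner

Treating letters as 0–25, the rule is x ↦ 17x + 5 (mod 26).
Undoing it on qhsvi: q(16)→23·(16−5)≡19=t; h(7)→23·(7−5)≡20=u; s(18)→23·(18−5)≡13=n; v(21)→23·(21−5)≡4=e; i(8)→23·(8−5)≡17=r (all mod 26).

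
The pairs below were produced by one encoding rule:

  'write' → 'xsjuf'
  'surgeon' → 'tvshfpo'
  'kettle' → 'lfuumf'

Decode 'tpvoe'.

Compare letters: w→x is +1, r→s is +1, i→j is +1 — a constant shift. Every letter moves 1 place later in the alphabet, wrapping around z→a.
Decoding tpvoe: t−1=s, p−1=o, v−1=u, o−1=n, e−1=d.

sound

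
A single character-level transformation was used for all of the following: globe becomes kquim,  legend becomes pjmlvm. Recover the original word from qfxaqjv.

martial

Each letter shifts forward by (position + 4), i.e. 4, 5, 6, … — the shift grows by one for each successive letter.
Undoing it on qfxaqjv: q−4=m, f−5=a, x−6=r, a−7=t, q−8=i, j−9=a, v−10=l.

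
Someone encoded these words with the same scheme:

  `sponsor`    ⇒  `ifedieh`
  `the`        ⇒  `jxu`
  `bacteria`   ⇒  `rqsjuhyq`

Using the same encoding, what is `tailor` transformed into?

Compare letters: s→i is +16, p→f is +16, o→e is +16 — a constant shift. Each letter is shifted forward by 16 in the alphabet (a Caesar shift of +16).
For tailor: t+16=j, a+16=q, i+16=y, l+16=b, o+16=e, r+16=h.

jqybeh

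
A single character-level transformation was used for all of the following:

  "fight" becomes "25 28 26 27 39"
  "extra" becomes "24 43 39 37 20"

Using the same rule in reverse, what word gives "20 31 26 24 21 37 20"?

algebra

f is letter #6 and maps to 25: an offset of 19. The number is (letter's place in the alphabet, a=1) + 19.
Decoding 20 31 26 24 21 37 20: 20→(20−19)÷1=1=a, 31→(31−19)÷1=12=l, 26→(26−19)÷1=7=g, 24→(24−19)÷1=5=e, 21→(21−19)÷1=2=b, 37→(37−19)÷1=18=r, 20→(20−19)÷1=1=a.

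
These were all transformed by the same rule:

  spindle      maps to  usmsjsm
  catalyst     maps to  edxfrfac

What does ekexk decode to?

chase

Letter i (0-indexed) is shifted by i+2, so successive shifts are 2, 3, 4, ….
Reversing it on ekexk: e−2=c, k−3=h, e−4=a, x−5=s, k−6=e.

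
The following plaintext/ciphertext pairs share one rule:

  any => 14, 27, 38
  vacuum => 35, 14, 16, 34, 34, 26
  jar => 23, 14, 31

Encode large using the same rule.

a is letter #1 and maps to 14: an offset of 13. Each letter is replaced by its alphabet position (a=1..z=26) + 13.
On large: l=12→25, a=1→14, r=18→31, g=7→20, e=5→18.

25, 14, 31, 20, 18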